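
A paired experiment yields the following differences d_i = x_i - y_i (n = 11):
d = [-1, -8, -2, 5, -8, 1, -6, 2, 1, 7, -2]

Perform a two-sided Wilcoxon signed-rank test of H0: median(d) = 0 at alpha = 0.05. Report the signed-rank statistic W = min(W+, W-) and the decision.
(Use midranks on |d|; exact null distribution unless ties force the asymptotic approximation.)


Step 1: Drop any zero differences (none here) and take |d_i|.
|d| = [1, 8, 2, 5, 8, 1, 6, 2, 1, 7, 2]
Step 2: Midrank |d_i| (ties get averaged ranks).
ranks: |1|->2, |8|->10.5, |2|->5, |5|->7, |8|->10.5, |1|->2, |6|->8, |2|->5, |1|->2, |7|->9, |2|->5
Step 3: Attach original signs; sum ranks with positive sign and with negative sign.
W+ = 7 + 2 + 5 + 2 + 9 = 25
W- = 2 + 10.5 + 5 + 10.5 + 8 + 5 = 41
(Check: W+ + W- = 66 should equal n(n+1)/2 = 66.)
Step 4: Test statistic W = min(W+, W-) = 25.
Step 5: Ties in |d|, so use the tie-corrected normal approximation.
        E[W] = n(n+1)/4 = 11*12/4 = 33.
        Tie groups: |d|=1 (t=3), |d|=2 (t=3), |d|=8 (t=2); sum(t^3 - t) = 54.
        Var[W] = n(n+1)(2n+1)/24 - sum(t^3-t)/48 = 3036/24 - 54/48 = 125.375.
        z = (W - E[W]) / sqrt(Var[W]) = (25 - 33) / 11.1971 = -0.7145.
        Two-sided p = 2*Phi(z) = 0.474936.
Step 6: alpha = 0.05. fail to reject H0.

W+ = 25, W- = 41, W = min = 25, p = 0.474936, fail to reject H0.


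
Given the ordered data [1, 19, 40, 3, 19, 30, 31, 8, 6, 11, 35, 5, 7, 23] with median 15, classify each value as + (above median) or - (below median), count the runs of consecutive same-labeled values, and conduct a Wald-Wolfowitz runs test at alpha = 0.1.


Step 1: Compute median = 15; label A = above, B = below.
Labels in order: BAABAAABBBABBA  (n_A = 7, n_B = 7)
Step 2: Count runs R = 8.
Step 3: Under H0 (random ordering), E[R] = 2*n_A*n_B/(n_A+n_B) + 1 = 2*7*7/14 + 1 = 8.0000.
        Var[R] = 2*n_A*n_B*(2*n_A*n_B - n_A - n_B) / ((n_A+n_B)^2 * (n_A+n_B-1)) = 8232/2548 = 3.2308.
        SD[R] = 1.7974.
Step 4: R = E[R], so z = 0 with no continuity correction.
Step 5: Two-sided p-value via normal approximation = 2*(1 - Phi(|z|)) = 1.000000.
Step 6: alpha = 0.1. fail to reject H0.

R = 8, z = 0.0000, p = 1.000000, fail to reject H0.


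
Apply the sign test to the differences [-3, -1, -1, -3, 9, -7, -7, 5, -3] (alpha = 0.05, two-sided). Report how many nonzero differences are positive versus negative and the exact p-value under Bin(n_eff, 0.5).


Step 1: Discard zero differences. Original n = 9; n_eff = number of nonzero differences = 9.
Nonzero differences (with sign): -3, -1, -1, -3, +9, -7, -7, +5, -3
Step 2: Count signs: positive = 2, negative = 7.
Step 3: Under H0: P(positive) = 0.5, so the number of positives S ~ Bin(9, 0.5).
Step 4: Two-sided exact p-value = sum of Bin(9,0.5) probabilities at or below the observed probability = 0.179688.
Step 5: alpha = 0.05. fail to reject H0.

n_eff = 9, pos = 2, neg = 7, p = 0.179688, fail to reject H0.


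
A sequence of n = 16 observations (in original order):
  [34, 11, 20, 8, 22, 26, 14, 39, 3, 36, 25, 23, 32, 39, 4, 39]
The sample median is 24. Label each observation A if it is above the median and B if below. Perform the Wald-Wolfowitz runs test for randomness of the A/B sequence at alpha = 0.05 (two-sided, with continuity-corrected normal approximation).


Step 1: Compute median = 24; label A = above, B = below.
Labels in order: ABBBBABABAABAABA  (n_A = 8, n_B = 8)
Step 2: Count runs R = 11.
Step 3: Under H0 (random ordering), E[R] = 2*n_A*n_B/(n_A+n_B) + 1 = 2*8*8/16 + 1 = 9.0000.
        Var[R] = 2*n_A*n_B*(2*n_A*n_B - n_A - n_B) / ((n_A+n_B)^2 * (n_A+n_B-1)) = 14336/3840 = 3.7333.
        SD[R] = 1.9322.
Step 4: Continuity-corrected z = (R - 0.5 - E[R]) / SD[R] = (11 - 0.5 - 9.0000) / 1.9322 = 0.7763.
Step 5: Two-sided p-value via normal approximation = 2*(1 - Phi(|z|)) = 0.437558.
Step 6: alpha = 0.05. fail to reject H0.

R = 11, z = 0.7763, p = 0.437558, fail to reject H0.


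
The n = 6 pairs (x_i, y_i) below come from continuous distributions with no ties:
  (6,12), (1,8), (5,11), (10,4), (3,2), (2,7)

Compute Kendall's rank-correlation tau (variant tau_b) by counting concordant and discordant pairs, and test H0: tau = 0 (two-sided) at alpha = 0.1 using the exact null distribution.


Step 1: Enumerate the 15 unordered pairs (i,j) with i<j and classify each by sign(x_j-x_i) * sign(y_j-y_i).
  (1,2):dx=-5,dy=-4->C; (1,3):dx=-1,dy=-1->C; (1,4):dx=+4,dy=-8->D; (1,5):dx=-3,dy=-10->C
  (1,6):dx=-4,dy=-5->C; (2,3):dx=+4,dy=+3->C; (2,4):dx=+9,dy=-4->D; (2,5):dx=+2,dy=-6->D
  (2,6):dx=+1,dy=-1->D; (3,4):dx=+5,dy=-7->D; (3,5):dx=-2,dy=-9->C; (3,6):dx=-3,dy=-4->C
  (4,5):dx=-7,dy=-2->C; (4,6):dx=-8,dy=+3->D; (5,6):dx=-1,dy=+5->D
Step 2: C = 8, D = 7, total pairs = 15.
Step 3: tau = (C - D)/(n(n-1)/2) = (8 - 7)/15 = 0.066667.
Step 4: Exact two-sided p-value (enumerate n! = 720 permutations of y under H0): p = 1.000000.
Step 5: alpha = 0.1. fail to reject H0.

tau_b = 0.0667 (C=8, D=7), p = 1.000000, fail to reject H0.


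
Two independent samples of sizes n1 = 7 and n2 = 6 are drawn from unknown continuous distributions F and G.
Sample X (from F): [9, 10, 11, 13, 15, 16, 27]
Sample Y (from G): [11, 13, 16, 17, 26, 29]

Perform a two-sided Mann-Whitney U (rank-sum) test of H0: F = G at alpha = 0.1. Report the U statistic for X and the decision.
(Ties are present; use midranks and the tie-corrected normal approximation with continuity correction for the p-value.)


Step 1: Combine and sort all 13 observations; assign midranks.
sorted (value, group): (9,X), (10,X), (11,X), (11,Y), (13,X), (13,Y), (15,X), (16,X), (16,Y), (17,Y), (26,Y), (27,X), (29,Y)
ranks: 9->1, 10->2, 11->3.5, 11->3.5, 13->5.5, 13->5.5, 15->7, 16->8.5, 16->8.5, 17->10, 26->11, 27->12, 29->13
Step 2: Rank sum for X: R1 = 1 + 2 + 3.5 + 5.5 + 7 + 8.5 + 12 = 39.5.
Step 3: U_X = R1 - n1(n1+1)/2 = 39.5 - 7*8/2 = 39.5 - 28 = 11.5.
       U_Y = n1*n2 - U_X = 42 - 11.5 = 30.5.
Step 4: Ties are present, so use the tie-corrected normal approximation (with continuity correction) for the p-value.
Step 5: p-value = 0.196688; compare to alpha = 0.1. fail to reject H0.

U_X = 11.5, p = 0.196688, fail to reject H0 at alpha = 0.1.


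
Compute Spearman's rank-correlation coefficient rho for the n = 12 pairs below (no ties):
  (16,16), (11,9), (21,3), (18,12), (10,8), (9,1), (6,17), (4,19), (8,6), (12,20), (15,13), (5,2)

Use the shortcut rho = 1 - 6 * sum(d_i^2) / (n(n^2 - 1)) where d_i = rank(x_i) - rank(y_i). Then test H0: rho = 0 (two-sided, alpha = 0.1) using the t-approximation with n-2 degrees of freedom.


Step 1: Rank x and y separately (midranks; no ties here).
rank(x): 16->10, 11->7, 21->12, 18->11, 10->6, 9->5, 6->3, 4->1, 8->4, 12->8, 15->9, 5->2
rank(y): 16->9, 9->6, 3->3, 12->7, 8->5, 1->1, 17->10, 19->11, 6->4, 20->12, 13->8, 2->2
Step 2: d_i = R_x(i) - R_y(i); compute d_i^2.
  (10-9)^2=1, (7-6)^2=1, (12-3)^2=81, (11-7)^2=16, (6-5)^2=1, (5-1)^2=16, (3-10)^2=49, (1-11)^2=100, (4-4)^2=0, (8-12)^2=16, (9-8)^2=1, (2-2)^2=0
sum(d^2) = 282.
Step 3: rho = 1 - 6*282 / (12*(12^2 - 1)) = 1 - 1692/1716 = 0.013986.
Step 4: Under H0, t = rho * sqrt((n-2)/(1-rho^2)) = 0.0442 ~ t(10).
Step 5: Two-sided p-value from the t-distribution with 10 df = 0.965590.
Step 6: alpha = 0.1. fail to reject H0.

rho = 0.0140, p = 0.965590, fail to reject H0 at alpha = 0.1.


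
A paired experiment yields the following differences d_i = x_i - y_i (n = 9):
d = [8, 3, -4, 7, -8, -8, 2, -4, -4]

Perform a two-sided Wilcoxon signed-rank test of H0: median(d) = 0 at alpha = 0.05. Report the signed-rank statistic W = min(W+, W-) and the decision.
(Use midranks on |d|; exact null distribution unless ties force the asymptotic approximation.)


Step 1: Drop any zero differences (none here) and take |d_i|.
|d| = [8, 3, 4, 7, 8, 8, 2, 4, 4]
Step 2: Midrank |d_i| (ties get averaged ranks).
ranks: |8|->8, |3|->2, |4|->4, |7|->6, |8|->8, |8|->8, |2|->1, |4|->4, |4|->4
Step 3: Attach original signs; sum ranks with positive sign and with negative sign.
W+ = 8 + 2 + 6 + 1 = 17
W- = 4 + 8 + 8 + 4 + 4 = 28
(Check: W+ + W- = 45 should equal n(n+1)/2 = 45.)
Step 4: Test statistic W = min(W+, W-) = 17.
Step 5: Ties in |d|, so use the tie-corrected normal approximation.
        E[W] = n(n+1)/4 = 9*10/4 = 22.5.
        Tie groups: |d|=4 (t=3), |d|=8 (t=3); sum(t^3 - t) = 48.
        Var[W] = n(n+1)(2n+1)/24 - sum(t^3-t)/48 = 1710/24 - 48/48 = 70.25.
        z = (W - E[W]) / sqrt(Var[W]) = (17 - 22.5) / 8.3815 = -0.6562.
        Two-sided p = 2*Phi(z) = 0.511692.
Step 6: alpha = 0.05. fail to reject H0.

W+ = 17, W- = 28, W = min = 17, p = 0.511692, fail to reject H0.


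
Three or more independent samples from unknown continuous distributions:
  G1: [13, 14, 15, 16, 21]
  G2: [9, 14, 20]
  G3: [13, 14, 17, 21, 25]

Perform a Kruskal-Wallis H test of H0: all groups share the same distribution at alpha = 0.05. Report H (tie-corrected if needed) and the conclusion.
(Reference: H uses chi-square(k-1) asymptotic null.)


Step 1: Combine all N = 13 observations and assign midranks.
sorted (value, group, rank): (9,G2,1), (13,G1,2.5), (13,G3,2.5), (14,G1,5), (14,G2,5), (14,G3,5), (15,G1,7), (16,G1,8), (17,G3,9), (20,G2,10), (21,G1,11.5), (21,G3,11.5), (25,G3,13)
Step 2: Sum ranks within each group.
R_1 = 34 (n_1 = 5)
R_2 = 16 (n_2 = 3)
R_3 = 41 (n_3 = 5)
Step 3: H = 12/(N(N+1)) * sum(R_i^2/n_i) - 3(N+1)
     = 12/(13*14) * (34^2/5 + 16^2/3 + 41^2/5) - 3*14
     = 0.065934 * 652.733 - 42
     = 1.037363.
Step 4: Ties present; correction factor C = 1 - 36/(13^3 - 13) = 0.983516. Corrected H = 1.037363 / 0.983516 = 1.054749.
Step 5: Under H0, H ~ chi^2(2); p-value = 0.590152.
Step 6: alpha = 0.05. fail to reject H0.

H = 1.0547, df = 2, p = 0.590152, fail to reject H0.


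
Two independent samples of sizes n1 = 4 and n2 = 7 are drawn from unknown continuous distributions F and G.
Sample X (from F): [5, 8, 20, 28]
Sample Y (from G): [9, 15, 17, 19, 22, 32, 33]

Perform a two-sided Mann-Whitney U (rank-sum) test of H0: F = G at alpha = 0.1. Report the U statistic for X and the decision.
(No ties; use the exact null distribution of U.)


Step 1: Combine and sort all 11 observations; assign midranks.
sorted (value, group): (5,X), (8,X), (9,Y), (15,Y), (17,Y), (19,Y), (20,X), (22,Y), (28,X), (32,Y), (33,Y)
ranks: 5->1, 8->2, 9->3, 15->4, 17->5, 19->6, 20->7, 22->8, 28->9, 32->10, 33->11
Step 2: Rank sum for X: R1 = 1 + 2 + 7 + 9 = 19.
Step 3: U_X = R1 - n1(n1+1)/2 = 19 - 4*5/2 = 19 - 10 = 9.
       U_Y = n1*n2 - U_X = 28 - 9 = 19.
Step 4: No ties, so the exact null distribution of U (based on enumerating the C(11,4) = 330 equally likely rank assignments) gives the two-sided p-value.
Step 5: p-value = 0.412121; compare to alpha = 0.1. fail to reject H0.

U_X = 9, p = 0.412121, fail to reject H0 at alpha = 0.1.


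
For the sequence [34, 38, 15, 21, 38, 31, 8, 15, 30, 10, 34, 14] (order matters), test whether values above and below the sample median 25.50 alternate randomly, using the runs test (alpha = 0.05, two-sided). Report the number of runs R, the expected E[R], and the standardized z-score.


Step 1: Compute median = 25.50; label A = above, B = below.
Labels in order: AABBAABBABAB  (n_A = 6, n_B = 6)
Step 2: Count runs R = 8.
Step 3: Under H0 (random ordering), E[R] = 2*n_A*n_B/(n_A+n_B) + 1 = 2*6*6/12 + 1 = 7.0000.
        Var[R] = 2*n_A*n_B*(2*n_A*n_B - n_A - n_B) / ((n_A+n_B)^2 * (n_A+n_B-1)) = 4320/1584 = 2.7273.
        SD[R] = 1.6514.
Step 4: Continuity-corrected z = (R - 0.5 - E[R]) / SD[R] = (8 - 0.5 - 7.0000) / 1.6514 = 0.3028.
Step 5: Two-sided p-value via normal approximation = 2*(1 - Phi(|z|)) = 0.762069.
Step 6: alpha = 0.05. fail to reject H0.

R = 8, z = 0.3028, p = 0.762069, fail to reject H0.


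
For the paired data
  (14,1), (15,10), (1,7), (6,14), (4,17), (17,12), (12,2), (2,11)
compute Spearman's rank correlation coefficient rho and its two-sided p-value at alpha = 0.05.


Step 1: Rank x and y separately (midranks; no ties here).
rank(x): 14->6, 15->7, 1->1, 6->4, 4->3, 17->8, 12->5, 2->2
rank(y): 1->1, 10->4, 7->3, 14->7, 17->8, 12->6, 2->2, 11->5
Step 2: d_i = R_x(i) - R_y(i); compute d_i^2.
  (6-1)^2=25, (7-4)^2=9, (1-3)^2=4, (4-7)^2=9, (3-8)^2=25, (8-6)^2=4, (5-2)^2=9, (2-5)^2=9
sum(d^2) = 94.
Step 3: rho = 1 - 6*94 / (8*(8^2 - 1)) = 1 - 564/504 = -0.119048.
Step 4: Under H0, t = rho * sqrt((n-2)/(1-rho^2)) = -0.2937 ~ t(6).
Step 5: Two-sided p-value from the t-distribution with 6 df = 0.778886.
Step 6: alpha = 0.05. fail to reject H0.

rho = -0.1190, p = 0.778886, fail to reject H0 at alpha = 0.05.


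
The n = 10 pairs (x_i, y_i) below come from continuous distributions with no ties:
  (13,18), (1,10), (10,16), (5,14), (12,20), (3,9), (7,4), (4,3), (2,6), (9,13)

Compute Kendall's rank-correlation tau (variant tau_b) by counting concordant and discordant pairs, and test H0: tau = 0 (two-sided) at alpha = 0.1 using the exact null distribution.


Step 1: Enumerate the 45 unordered pairs (i,j) with i<j and classify each by sign(x_j-x_i) * sign(y_j-y_i).
  (1,2):dx=-12,dy=-8->C; (1,3):dx=-3,dy=-2->C; (1,4):dx=-8,dy=-4->C; (1,5):dx=-1,dy=+2->D
  (1,6):dx=-10,dy=-9->C; (1,7):dx=-6,dy=-14->C; (1,8):dx=-9,dy=-15->C; (1,9):dx=-11,dy=-12->C
  (1,10):dx=-4,dy=-5->C; (2,3):dx=+9,dy=+6->C; (2,4):dx=+4,dy=+4->C; (2,5):dx=+11,dy=+10->C
  (2,6):dx=+2,dy=-1->D; (2,7):dx=+6,dy=-6->D; (2,8):dx=+3,dy=-7->D; (2,9):dx=+1,dy=-4->D
  (2,10):dx=+8,dy=+3->C; (3,4):dx=-5,dy=-2->C; (3,5):dx=+2,dy=+4->C; (3,6):dx=-7,dy=-7->C
  (3,7):dx=-3,dy=-12->C; (3,8):dx=-6,dy=-13->C; (3,9):dx=-8,dy=-10->C; (3,10):dx=-1,dy=-3->C
  (4,5):dx=+7,dy=+6->C; (4,6):dx=-2,dy=-5->C; (4,7):dx=+2,dy=-10->D; (4,8):dx=-1,dy=-11->C
  (4,9):dx=-3,dy=-8->C; (4,10):dx=+4,dy=-1->D; (5,6):dx=-9,dy=-11->C; (5,7):dx=-5,dy=-16->C
  (5,8):dx=-8,dy=-17->C; (5,9):dx=-10,dy=-14->C; (5,10):dx=-3,dy=-7->C; (6,7):dx=+4,dy=-5->D
  (6,8):dx=+1,dy=-6->D; (6,9):dx=-1,dy=-3->C; (6,10):dx=+6,dy=+4->C; (7,8):dx=-3,dy=-1->C
  (7,9):dx=-5,dy=+2->D; (7,10):dx=+2,dy=+9->C; (8,9):dx=-2,dy=+3->D; (8,10):dx=+5,dy=+10->C
  (9,10):dx=+7,dy=+7->C
Step 2: C = 34, D = 11, total pairs = 45.
Step 3: tau = (C - D)/(n(n-1)/2) = (34 - 11)/45 = 0.511111.
Step 4: Exact two-sided p-value (enumerate n! = 3628800 permutations of y under H0): p = 0.046623.
Step 5: alpha = 0.1. reject H0.

tau_b = 0.5111 (C=34, D=11), p = 0.046623, reject H0.


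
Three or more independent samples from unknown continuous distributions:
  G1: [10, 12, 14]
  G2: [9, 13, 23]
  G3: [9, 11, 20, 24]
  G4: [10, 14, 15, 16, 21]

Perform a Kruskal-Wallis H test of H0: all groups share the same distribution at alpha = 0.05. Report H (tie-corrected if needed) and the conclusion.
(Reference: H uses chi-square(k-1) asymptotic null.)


Step 1: Combine all N = 15 observations and assign midranks.
sorted (value, group, rank): (9,G2,1.5), (9,G3,1.5), (10,G1,3.5), (10,G4,3.5), (11,G3,5), (12,G1,6), (13,G2,7), (14,G1,8.5), (14,G4,8.5), (15,G4,10), (16,G4,11), (20,G3,12), (21,G4,13), (23,G2,14), (24,G3,15)
Step 2: Sum ranks within each group.
R_1 = 18 (n_1 = 3)
R_2 = 22.5 (n_2 = 3)
R_3 = 33.5 (n_3 = 4)
R_4 = 46 (n_4 = 5)
Step 3: H = 12/(N(N+1)) * sum(R_i^2/n_i) - 3(N+1)
     = 12/(15*16) * (18^2/3 + 22.5^2/3 + 33.5^2/4 + 46^2/5) - 3*16
     = 0.050000 * 980.513 - 48
     = 1.025625.
Step 4: Ties present; correction factor C = 1 - 18/(15^3 - 15) = 0.994643. Corrected H = 1.025625 / 0.994643 = 1.031149.
Step 5: Under H0, H ~ chi^2(3); p-value = 0.793715.
Step 6: alpha = 0.05. fail to reject H0.

H = 1.0311, df = 3, p = 0.793715, fail to reject H0.


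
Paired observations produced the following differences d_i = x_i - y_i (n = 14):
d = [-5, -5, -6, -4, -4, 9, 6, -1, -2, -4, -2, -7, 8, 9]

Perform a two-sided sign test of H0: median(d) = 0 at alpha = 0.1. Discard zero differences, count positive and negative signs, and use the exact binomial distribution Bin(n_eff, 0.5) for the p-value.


Step 1: Discard zero differences. Original n = 14; n_eff = number of nonzero differences = 14.
Nonzero differences (with sign): -5, -5, -6, -4, -4, +9, +6, -1, -2, -4, -2, -7, +8, +9
Step 2: Count signs: positive = 4, negative = 10.
Step 3: Under H0: P(positive) = 0.5, so the number of positives S ~ Bin(14, 0.5).
Step 4: Two-sided exact p-value = sum of Bin(14,0.5) probabilities at or below the observed probability = 0.179565.
Step 5: alpha = 0.1. fail to reject H0.

n_eff = 14, pos = 4, neg = 10, p = 0.179565, fail to reject H0.


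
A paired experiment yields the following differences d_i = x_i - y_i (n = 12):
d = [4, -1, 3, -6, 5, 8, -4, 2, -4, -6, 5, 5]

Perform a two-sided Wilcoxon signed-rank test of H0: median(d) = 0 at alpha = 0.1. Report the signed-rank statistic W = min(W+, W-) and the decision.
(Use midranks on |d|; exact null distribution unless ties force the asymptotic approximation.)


Step 1: Drop any zero differences (none here) and take |d_i|.
|d| = [4, 1, 3, 6, 5, 8, 4, 2, 4, 6, 5, 5]
Step 2: Midrank |d_i| (ties get averaged ranks).
ranks: |4|->5, |1|->1, |3|->3, |6|->10.5, |5|->8, |8|->12, |4|->5, |2|->2, |4|->5, |6|->10.5, |5|->8, |5|->8
Step 3: Attach original signs; sum ranks with positive sign and with negative sign.
W+ = 5 + 3 + 8 + 12 + 2 + 8 + 8 = 46
W- = 1 + 10.5 + 5 + 5 + 10.5 = 32
(Check: W+ + W- = 78 should equal n(n+1)/2 = 78.)
Step 4: Test statistic W = min(W+, W-) = 32.
Step 5: Ties in |d|, so use the tie-corrected normal approximation.
        E[W] = n(n+1)/4 = 12*13/4 = 39.
        Tie groups: |d|=4 (t=3), |d|=5 (t=3), |d|=6 (t=2); sum(t^3 - t) = 54.
        Var[W] = n(n+1)(2n+1)/24 - sum(t^3-t)/48 = 3900/24 - 54/48 = 161.375.
        z = (W - E[W]) / sqrt(Var[W]) = (32 - 39) / 12.7033 = -0.5510.
        Two-sided p = 2*Phi(z) = 0.581609.
Step 6: alpha = 0.1. fail to reject H0.

W+ = 46, W- = 32, W = min = 32, p = 0.581609, fail to reject H0.


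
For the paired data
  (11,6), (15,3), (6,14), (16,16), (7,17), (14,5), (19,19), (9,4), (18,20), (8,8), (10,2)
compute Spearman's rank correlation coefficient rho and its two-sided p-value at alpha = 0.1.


Step 1: Rank x and y separately (midranks; no ties here).
rank(x): 11->6, 15->8, 6->1, 16->9, 7->2, 14->7, 19->11, 9->4, 18->10, 8->3, 10->5
rank(y): 6->5, 3->2, 14->7, 16->8, 17->9, 5->4, 19->10, 4->3, 20->11, 8->6, 2->1
Step 2: d_i = R_x(i) - R_y(i); compute d_i^2.
  (6-5)^2=1, (8-2)^2=36, (1-7)^2=36, (9-8)^2=1, (2-9)^2=49, (7-4)^2=9, (11-10)^2=1, (4-3)^2=1, (10-11)^2=1, (3-6)^2=9, (5-1)^2=16
sum(d^2) = 160.
Step 3: rho = 1 - 6*160 / (11*(11^2 - 1)) = 1 - 960/1320 = 0.272727.
Step 4: Under H0, t = rho * sqrt((n-2)/(1-rho^2)) = 0.8504 ~ t(9).
Step 5: Two-sided p-value from the t-distribution with 9 df = 0.417141.
Step 6: alpha = 0.1. fail to reject H0.

rho = 0.2727, p = 0.417141, fail to reject H0 at alpha = 0.1.


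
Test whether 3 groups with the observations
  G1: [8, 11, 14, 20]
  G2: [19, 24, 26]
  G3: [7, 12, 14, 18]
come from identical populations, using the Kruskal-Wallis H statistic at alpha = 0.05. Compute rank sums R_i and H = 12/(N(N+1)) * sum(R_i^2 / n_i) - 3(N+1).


Step 1: Combine all N = 11 observations and assign midranks.
sorted (value, group, rank): (7,G3,1), (8,G1,2), (11,G1,3), (12,G3,4), (14,G1,5.5), (14,G3,5.5), (18,G3,7), (19,G2,8), (20,G1,9), (24,G2,10), (26,G2,11)
Step 2: Sum ranks within each group.
R_1 = 19.5 (n_1 = 4)
R_2 = 29 (n_2 = 3)
R_3 = 17.5 (n_3 = 4)
Step 3: H = 12/(N(N+1)) * sum(R_i^2/n_i) - 3(N+1)
     = 12/(11*12) * (19.5^2/4 + 29^2/3 + 17.5^2/4) - 3*12
     = 0.090909 * 451.958 - 36
     = 5.087121.
Step 4: Ties present; correction factor C = 1 - 6/(11^3 - 11) = 0.995455. Corrected H = 5.087121 / 0.995455 = 5.110350.
Step 5: Under H0, H ~ chi^2(2); p-value = 0.077679.
Step 6: alpha = 0.05. fail to reject H0.

H = 5.1104, df = 2, p = 0.077679, fail to reject H0.


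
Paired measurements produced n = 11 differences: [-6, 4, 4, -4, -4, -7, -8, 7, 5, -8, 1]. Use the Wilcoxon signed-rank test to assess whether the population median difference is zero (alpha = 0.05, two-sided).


Step 1: Drop any zero differences (none here) and take |d_i|.
|d| = [6, 4, 4, 4, 4, 7, 8, 7, 5, 8, 1]
Step 2: Midrank |d_i| (ties get averaged ranks).
ranks: |6|->7, |4|->3.5, |4|->3.5, |4|->3.5, |4|->3.5, |7|->8.5, |8|->10.5, |7|->8.5, |5|->6, |8|->10.5, |1|->1
Step 3: Attach original signs; sum ranks with positive sign and with negative sign.
W+ = 3.5 + 3.5 + 8.5 + 6 + 1 = 22.5
W- = 7 + 3.5 + 3.5 + 8.5 + 10.5 + 10.5 = 43.5
(Check: W+ + W- = 66 should equal n(n+1)/2 = 66.)
Step 4: Test statistic W = min(W+, W-) = 22.5.
Step 5: Ties in |d|, so use the tie-corrected normal approximation.
        E[W] = n(n+1)/4 = 11*12/4 = 33.
        Tie groups: |d|=4 (t=4), |d|=7 (t=2), |d|=8 (t=2); sum(t^3 - t) = 72.
        Var[W] = n(n+1)(2n+1)/24 - sum(t^3-t)/48 = 3036/24 - 72/48 = 125.
        z = (W - E[W]) / sqrt(Var[W]) = (22.5 - 33) / 11.1803 = -0.9391.
        Two-sided p = 2*Phi(z) = 0.347654.
Step 6: alpha = 0.05. fail to reject H0.

W+ = 22.5, W- = 43.5, W = min = 22.5, p = 0.347654, fail to reject H0.


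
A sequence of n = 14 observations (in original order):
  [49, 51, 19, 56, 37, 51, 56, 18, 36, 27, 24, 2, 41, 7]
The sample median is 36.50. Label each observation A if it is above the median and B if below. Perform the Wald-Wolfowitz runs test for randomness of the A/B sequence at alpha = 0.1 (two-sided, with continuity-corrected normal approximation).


Step 1: Compute median = 36.50; label A = above, B = below.
Labels in order: AABAAAABBBBBAB  (n_A = 7, n_B = 7)
Step 2: Count runs R = 6.
Step 3: Under H0 (random ordering), E[R] = 2*n_A*n_B/(n_A+n_B) + 1 = 2*7*7/14 + 1 = 8.0000.
        Var[R] = 2*n_A*n_B*(2*n_A*n_B - n_A - n_B) / ((n_A+n_B)^2 * (n_A+n_B-1)) = 8232/2548 = 3.2308.
        SD[R] = 1.7974.
Step 4: Continuity-corrected z = (R + 0.5 - E[R]) / SD[R] = (6 + 0.5 - 8.0000) / 1.7974 = -0.8345.
Step 5: Two-sided p-value via normal approximation = 2*(1 - Phi(|z|)) = 0.403986.
Step 6: alpha = 0.1. fail to reject H0.

R = 6, z = -0.8345, p = 0.403986, fail to reject H0.


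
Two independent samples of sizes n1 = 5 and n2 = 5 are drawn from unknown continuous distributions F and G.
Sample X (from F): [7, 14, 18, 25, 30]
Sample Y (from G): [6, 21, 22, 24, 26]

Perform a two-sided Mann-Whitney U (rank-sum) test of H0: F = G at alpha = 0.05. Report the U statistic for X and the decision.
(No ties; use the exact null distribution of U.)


Step 1: Combine and sort all 10 observations; assign midranks.
sorted (value, group): (6,Y), (7,X), (14,X), (18,X), (21,Y), (22,Y), (24,Y), (25,X), (26,Y), (30,X)
ranks: 6->1, 7->2, 14->3, 18->4, 21->5, 22->6, 24->7, 25->8, 26->9, 30->10
Step 2: Rank sum for X: R1 = 2 + 3 + 4 + 8 + 10 = 27.
Step 3: U_X = R1 - n1(n1+1)/2 = 27 - 5*6/2 = 27 - 15 = 12.
       U_Y = n1*n2 - U_X = 25 - 12 = 13.
Step 4: No ties, so the exact null distribution of U (based on enumerating the C(10,5) = 252 equally likely rank assignments) gives the two-sided p-value.
Step 5: p-value = 1.000000; compare to alpha = 0.05. fail to reject H0.

U_X = 12, p = 1.000000, fail to reject H0 at alpha = 0.05.


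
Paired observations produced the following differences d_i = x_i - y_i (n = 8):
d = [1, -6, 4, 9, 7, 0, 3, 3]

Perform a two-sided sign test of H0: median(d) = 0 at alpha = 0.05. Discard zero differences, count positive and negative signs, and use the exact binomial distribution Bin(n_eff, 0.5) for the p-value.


Step 1: Discard zero differences. Original n = 8; n_eff = number of nonzero differences = 7.
Nonzero differences (with sign): +1, -6, +4, +9, +7, +3, +3
Step 2: Count signs: positive = 6, negative = 1.
Step 3: Under H0: P(positive) = 0.5, so the number of positives S ~ Bin(7, 0.5).
Step 4: Two-sided exact p-value = sum of Bin(7,0.5) probabilities at or below the observed probability = 0.125000.
Step 5: alpha = 0.05. fail to reject H0.

n_eff = 7, pos = 6, neg = 1, p = 0.125000, fail to reject H0.


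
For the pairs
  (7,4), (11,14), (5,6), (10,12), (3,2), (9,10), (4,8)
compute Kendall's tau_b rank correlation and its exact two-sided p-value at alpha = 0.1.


Step 1: Enumerate the 21 unordered pairs (i,j) with i<j and classify each by sign(x_j-x_i) * sign(y_j-y_i).
  (1,2):dx=+4,dy=+10->C; (1,3):dx=-2,dy=+2->D; (1,4):dx=+3,dy=+8->C; (1,5):dx=-4,dy=-2->C
  (1,6):dx=+2,dy=+6->C; (1,7):dx=-3,dy=+4->D; (2,3):dx=-6,dy=-8->C; (2,4):dx=-1,dy=-2->C
  (2,5):dx=-8,dy=-12->C; (2,6):dx=-2,dy=-4->C; (2,7):dx=-7,dy=-6->C; (3,4):dx=+5,dy=+6->C
  (3,5):dx=-2,dy=-4->C; (3,6):dx=+4,dy=+4->C; (3,7):dx=-1,dy=+2->D; (4,5):dx=-7,dy=-10->C
  (4,6):dx=-1,dy=-2->C; (4,7):dx=-6,dy=-4->C; (5,6):dx=+6,dy=+8->C; (5,7):dx=+1,dy=+6->C
  (6,7):dx=-5,dy=-2->C
Step 2: C = 18, D = 3, total pairs = 21.
Step 3: tau = (C - D)/(n(n-1)/2) = (18 - 3)/21 = 0.714286.
Step 4: Exact two-sided p-value (enumerate n! = 5040 permutations of y under H0): p = 0.030159.
Step 5: alpha = 0.1. reject H0.

tau_b = 0.7143 (C=18, D=3), p = 0.030159, reject H0.


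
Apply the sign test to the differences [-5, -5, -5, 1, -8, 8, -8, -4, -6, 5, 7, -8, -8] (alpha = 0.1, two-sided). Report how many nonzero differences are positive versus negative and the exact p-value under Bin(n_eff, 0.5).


Step 1: Discard zero differences. Original n = 13; n_eff = number of nonzero differences = 13.
Nonzero differences (with sign): -5, -5, -5, +1, -8, +8, -8, -4, -6, +5, +7, -8, -8
Step 2: Count signs: positive = 4, negative = 9.
Step 3: Under H0: P(positive) = 0.5, so the number of positives S ~ Bin(13, 0.5).
Step 4: Two-sided exact p-value = sum of Bin(13,0.5) probabilities at or below the observed probability = 0.266846.
Step 5: alpha = 0.1. fail to reject H0.

n_eff = 13, pos = 4, neg = 9, p = 0.266846, fail to reject H0.


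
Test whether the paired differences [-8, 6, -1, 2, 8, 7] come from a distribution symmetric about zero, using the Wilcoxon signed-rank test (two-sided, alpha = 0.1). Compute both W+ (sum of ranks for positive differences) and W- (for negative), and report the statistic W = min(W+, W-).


Step 1: Drop any zero differences (none here) and take |d_i|.
|d| = [8, 6, 1, 2, 8, 7]
Step 2: Midrank |d_i| (ties get averaged ranks).
ranks: |8|->5.5, |6|->3, |1|->1, |2|->2, |8|->5.5, |7|->4
Step 3: Attach original signs; sum ranks with positive sign and with negative sign.
W+ = 3 + 2 + 5.5 + 4 = 14.5
W- = 5.5 + 1 = 6.5
(Check: W+ + W- = 21 should equal n(n+1)/2 = 21.)
Step 4: Test statistic W = min(W+, W-) = 6.5.
Step 5: Ties in |d|, so use the tie-corrected normal approximation.
        E[W] = n(n+1)/4 = 6*7/4 = 10.5.
        Tie groups: |d|=8 (t=2); sum(t^3 - t) = 6.
        Var[W] = n(n+1)(2n+1)/24 - sum(t^3-t)/48 = 546/24 - 6/48 = 22.625.
        z = (W - E[W]) / sqrt(Var[W]) = (6.5 - 10.5) / 4.7566 = -0.8409.
        Two-sided p = 2*Phi(z) = 0.400381.
Step 6: alpha = 0.1. fail to reject H0.

W+ = 14.5, W- = 6.5, W = min = 6.5, p = 0.400381, fail to reject H0.


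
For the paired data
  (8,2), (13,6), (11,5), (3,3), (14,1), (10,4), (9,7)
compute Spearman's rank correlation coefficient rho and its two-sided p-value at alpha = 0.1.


Step 1: Rank x and y separately (midranks; no ties here).
rank(x): 8->2, 13->6, 11->5, 3->1, 14->7, 10->4, 9->3
rank(y): 2->2, 6->6, 5->5, 3->3, 1->1, 4->4, 7->7
Step 2: d_i = R_x(i) - R_y(i); compute d_i^2.
  (2-2)^2=0, (6-6)^2=0, (5-5)^2=0, (1-3)^2=4, (7-1)^2=36, (4-4)^2=0, (3-7)^2=16
sum(d^2) = 56.
Step 3: rho = 1 - 6*56 / (7*(7^2 - 1)) = 1 - 336/336 = 0.000000.
Step 4: Under H0, t = rho * sqrt((n-2)/(1-rho^2)) = 0.0000 ~ t(5).
Step 5: Two-sided p-value from the t-distribution with 5 df = 1.000000.
Step 6: alpha = 0.1. fail to reject H0.

rho = 0.0000, p = 1.000000, fail to reject H0 at alpha = 0.1.


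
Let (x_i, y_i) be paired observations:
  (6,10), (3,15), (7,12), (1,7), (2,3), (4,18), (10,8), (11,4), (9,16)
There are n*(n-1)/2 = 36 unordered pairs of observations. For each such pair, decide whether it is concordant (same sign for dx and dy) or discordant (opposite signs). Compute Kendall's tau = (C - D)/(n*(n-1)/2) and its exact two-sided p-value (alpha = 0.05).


Step 1: Enumerate the 36 unordered pairs (i,j) with i<j and classify each by sign(x_j-x_i) * sign(y_j-y_i).
  (1,2):dx=-3,dy=+5->D; (1,3):dx=+1,dy=+2->C; (1,4):dx=-5,dy=-3->C; (1,5):dx=-4,dy=-7->C
  (1,6):dx=-2,dy=+8->D; (1,7):dx=+4,dy=-2->D; (1,8):dx=+5,dy=-6->D; (1,9):dx=+3,dy=+6->C
  (2,3):dx=+4,dy=-3->D; (2,4):dx=-2,dy=-8->C; (2,5):dx=-1,dy=-12->C; (2,6):dx=+1,dy=+3->C
  (2,7):dx=+7,dy=-7->D; (2,8):dx=+8,dy=-11->D; (2,9):dx=+6,dy=+1->C; (3,4):dx=-6,dy=-5->C
  (3,5):dx=-5,dy=-9->C; (3,6):dx=-3,dy=+6->D; (3,7):dx=+3,dy=-4->D; (3,8):dx=+4,dy=-8->D
  (3,9):dx=+2,dy=+4->C; (4,5):dx=+1,dy=-4->D; (4,6):dx=+3,dy=+11->C; (4,7):dx=+9,dy=+1->C
  (4,8):dx=+10,dy=-3->D; (4,9):dx=+8,dy=+9->C; (5,6):dx=+2,dy=+15->C; (5,7):dx=+8,dy=+5->C
  (5,8):dx=+9,dy=+1->C; (5,9):dx=+7,dy=+13->C; (6,7):dx=+6,dy=-10->D; (6,8):dx=+7,dy=-14->D
  (6,9):dx=+5,dy=-2->D; (7,8):dx=+1,dy=-4->D; (7,9):dx=-1,dy=+8->D; (8,9):dx=-2,dy=+12->D
Step 2: C = 18, D = 18, total pairs = 36.
Step 3: tau = (C - D)/(n(n-1)/2) = (18 - 18)/36 = 0.000000.
Step 4: Exact two-sided p-value (enumerate n! = 362880 permutations of y under H0): p = 1.000000.
Step 5: alpha = 0.05. fail to reject H0.

tau_b = 0.0000 (C=18, D=18), p = 1.000000, fail to reject H0.


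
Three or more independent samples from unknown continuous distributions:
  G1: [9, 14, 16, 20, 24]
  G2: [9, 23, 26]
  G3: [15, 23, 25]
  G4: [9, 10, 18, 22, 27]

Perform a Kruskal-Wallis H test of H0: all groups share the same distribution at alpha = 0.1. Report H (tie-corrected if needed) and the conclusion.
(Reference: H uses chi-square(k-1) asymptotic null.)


Step 1: Combine all N = 16 observations and assign midranks.
sorted (value, group, rank): (9,G1,2), (9,G2,2), (9,G4,2), (10,G4,4), (14,G1,5), (15,G3,6), (16,G1,7), (18,G4,8), (20,G1,9), (22,G4,10), (23,G2,11.5), (23,G3,11.5), (24,G1,13), (25,G3,14), (26,G2,15), (27,G4,16)
Step 2: Sum ranks within each group.
R_1 = 36 (n_1 = 5)
R_2 = 28.5 (n_2 = 3)
R_3 = 31.5 (n_3 = 3)
R_4 = 40 (n_4 = 5)
Step 3: H = 12/(N(N+1)) * sum(R_i^2/n_i) - 3(N+1)
     = 12/(16*17) * (36^2/5 + 28.5^2/3 + 31.5^2/3 + 40^2/5) - 3*17
     = 0.044118 * 1180.7 - 51
     = 1.089706.
Step 4: Ties present; correction factor C = 1 - 30/(16^3 - 16) = 0.992647. Corrected H = 1.089706 / 0.992647 = 1.097778.
Step 5: Under H0, H ~ chi^2(3); p-value = 0.777611.
Step 6: alpha = 0.1. fail to reject H0.

H = 1.0978, df = 3, p = 0.777611, fail to reject H0.


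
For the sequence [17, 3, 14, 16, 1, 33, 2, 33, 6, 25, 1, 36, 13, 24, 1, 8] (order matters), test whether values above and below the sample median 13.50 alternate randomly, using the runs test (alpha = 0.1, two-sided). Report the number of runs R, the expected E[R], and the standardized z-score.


Step 1: Compute median = 13.50; label A = above, B = below.
Labels in order: ABAABABABABABABB  (n_A = 8, n_B = 8)
Step 2: Count runs R = 14.
Step 3: Under H0 (random ordering), E[R] = 2*n_A*n_B/(n_A+n_B) + 1 = 2*8*8/16 + 1 = 9.0000.
        Var[R] = 2*n_A*n_B*(2*n_A*n_B - n_A - n_B) / ((n_A+n_B)^2 * (n_A+n_B-1)) = 14336/3840 = 3.7333.
        SD[R] = 1.9322.
Step 4: Continuity-corrected z = (R - 0.5 - E[R]) / SD[R] = (14 - 0.5 - 9.0000) / 1.9322 = 2.3290.
Step 5: Two-sided p-value via normal approximation = 2*(1 - Phi(|z|)) = 0.019861.
Step 6: alpha = 0.1. reject H0.

R = 14, z = 2.3290, p = 0.019861, reject H0.


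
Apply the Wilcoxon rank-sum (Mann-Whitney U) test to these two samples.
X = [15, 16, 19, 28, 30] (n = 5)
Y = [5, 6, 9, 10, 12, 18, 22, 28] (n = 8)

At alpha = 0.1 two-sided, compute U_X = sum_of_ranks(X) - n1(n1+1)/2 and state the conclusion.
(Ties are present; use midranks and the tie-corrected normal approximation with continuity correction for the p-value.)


Step 1: Combine and sort all 13 observations; assign midranks.
sorted (value, group): (5,Y), (6,Y), (9,Y), (10,Y), (12,Y), (15,X), (16,X), (18,Y), (19,X), (22,Y), (28,X), (28,Y), (30,X)
ranks: 5->1, 6->2, 9->3, 10->4, 12->5, 15->6, 16->7, 18->8, 19->9, 22->10, 28->11.5, 28->11.5, 30->13
Step 2: Rank sum for X: R1 = 6 + 7 + 9 + 11.5 + 13 = 46.5.
Step 3: U_X = R1 - n1(n1+1)/2 = 46.5 - 5*6/2 = 46.5 - 15 = 31.5.
       U_Y = n1*n2 - U_X = 40 - 31.5 = 8.5.
Step 4: Ties are present, so use the tie-corrected normal approximation (with continuity correction) for the p-value.
Step 5: p-value = 0.106864; compare to alpha = 0.1. fail to reject H0.

U_X = 31.5, p = 0.106864, fail to reject H0 at alpha = 0.1.


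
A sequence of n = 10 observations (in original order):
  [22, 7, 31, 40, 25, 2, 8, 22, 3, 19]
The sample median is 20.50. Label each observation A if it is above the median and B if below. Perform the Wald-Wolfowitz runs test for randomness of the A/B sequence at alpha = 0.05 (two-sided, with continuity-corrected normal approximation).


Step 1: Compute median = 20.50; label A = above, B = below.
Labels in order: ABAAABBABB  (n_A = 5, n_B = 5)
Step 2: Count runs R = 6.
Step 3: Under H0 (random ordering), E[R] = 2*n_A*n_B/(n_A+n_B) + 1 = 2*5*5/10 + 1 = 6.0000.
        Var[R] = 2*n_A*n_B*(2*n_A*n_B - n_A - n_B) / ((n_A+n_B)^2 * (n_A+n_B-1)) = 2000/900 = 2.2222.
        SD[R] = 1.4907.
Step 4: R = E[R], so z = 0 with no continuity correction.
Step 5: Two-sided p-value via normal approximation = 2*(1 - Phi(|z|)) = 1.000000.
Step 6: alpha = 0.05. fail to reject H0.

R = 6, z = 0.0000, p = 1.000000, fail to reject H0.


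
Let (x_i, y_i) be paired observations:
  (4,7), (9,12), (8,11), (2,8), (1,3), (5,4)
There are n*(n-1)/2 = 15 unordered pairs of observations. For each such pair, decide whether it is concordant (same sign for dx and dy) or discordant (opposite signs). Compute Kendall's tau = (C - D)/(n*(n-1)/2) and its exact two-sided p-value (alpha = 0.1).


Step 1: Enumerate the 15 unordered pairs (i,j) with i<j and classify each by sign(x_j-x_i) * sign(y_j-y_i).
  (1,2):dx=+5,dy=+5->C; (1,3):dx=+4,dy=+4->C; (1,4):dx=-2,dy=+1->D; (1,5):dx=-3,dy=-4->C
  (1,6):dx=+1,dy=-3->D; (2,3):dx=-1,dy=-1->C; (2,4):dx=-7,dy=-4->C; (2,5):dx=-8,dy=-9->C
  (2,6):dx=-4,dy=-8->C; (3,4):dx=-6,dy=-3->C; (3,5):dx=-7,dy=-8->C; (3,6):dx=-3,dy=-7->C
  (4,5):dx=-1,dy=-5->C; (4,6):dx=+3,dy=-4->D; (5,6):dx=+4,dy=+1->C
Step 2: C = 12, D = 3, total pairs = 15.
Step 3: tau = (C - D)/(n(n-1)/2) = (12 - 3)/15 = 0.600000.
Step 4: Exact two-sided p-value (enumerate n! = 720 permutations of y under H0): p = 0.136111.
Step 5: alpha = 0.1. fail to reject H0.

tau_b = 0.6000 (C=12, D=3), p = 0.136111, fail to reject H0.


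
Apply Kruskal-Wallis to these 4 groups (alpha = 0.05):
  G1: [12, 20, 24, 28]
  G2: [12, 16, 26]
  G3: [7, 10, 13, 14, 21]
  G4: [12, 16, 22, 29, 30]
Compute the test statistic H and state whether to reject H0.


Step 1: Combine all N = 17 observations and assign midranks.
sorted (value, group, rank): (7,G3,1), (10,G3,2), (12,G1,4), (12,G2,4), (12,G4,4), (13,G3,6), (14,G3,7), (16,G2,8.5), (16,G4,8.5), (20,G1,10), (21,G3,11), (22,G4,12), (24,G1,13), (26,G2,14), (28,G1,15), (29,G4,16), (30,G4,17)
Step 2: Sum ranks within each group.
R_1 = 42 (n_1 = 4)
R_2 = 26.5 (n_2 = 3)
R_3 = 27 (n_3 = 5)
R_4 = 57.5 (n_4 = 5)
Step 3: H = 12/(N(N+1)) * sum(R_i^2/n_i) - 3(N+1)
     = 12/(17*18) * (42^2/4 + 26.5^2/3 + 27^2/5 + 57.5^2/5) - 3*18
     = 0.039216 * 1482.13 - 54
     = 4.122876.
Step 4: Ties present; correction factor C = 1 - 30/(17^3 - 17) = 0.993873. Corrected H = 4.122876 / 0.993873 = 4.148294.
Step 5: Under H0, H ~ chi^2(3); p-value = 0.245890.
Step 6: alpha = 0.05. fail to reject H0.

H = 4.1483, df = 3, p = 0.245890, fail to reject H0.


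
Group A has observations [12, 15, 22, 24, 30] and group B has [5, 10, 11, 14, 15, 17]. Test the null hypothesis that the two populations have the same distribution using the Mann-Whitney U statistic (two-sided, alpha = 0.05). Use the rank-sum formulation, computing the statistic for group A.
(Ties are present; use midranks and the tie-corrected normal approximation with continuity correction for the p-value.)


Step 1: Combine and sort all 11 observations; assign midranks.
sorted (value, group): (5,Y), (10,Y), (11,Y), (12,X), (14,Y), (15,X), (15,Y), (17,Y), (22,X), (24,X), (30,X)
ranks: 5->1, 10->2, 11->3, 12->4, 14->5, 15->6.5, 15->6.5, 17->8, 22->9, 24->10, 30->11
Step 2: Rank sum for X: R1 = 4 + 6.5 + 9 + 10 + 11 = 40.5.
Step 3: U_X = R1 - n1(n1+1)/2 = 40.5 - 5*6/2 = 40.5 - 15 = 25.5.
       U_Y = n1*n2 - U_X = 30 - 25.5 = 4.5.
Step 4: Ties are present, so use the tie-corrected normal approximation (with continuity correction) for the p-value.
Step 5: p-value = 0.067264; compare to alpha = 0.05. fail to reject H0.

U_X = 25.5, p = 0.067264, fail to reject H0 at alpha = 0.05.


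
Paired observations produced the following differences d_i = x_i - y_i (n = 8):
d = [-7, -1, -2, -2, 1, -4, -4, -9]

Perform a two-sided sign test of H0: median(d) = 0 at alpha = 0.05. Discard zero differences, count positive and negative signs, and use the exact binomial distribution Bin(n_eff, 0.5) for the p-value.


Step 1: Discard zero differences. Original n = 8; n_eff = number of nonzero differences = 8.
Nonzero differences (with sign): -7, -1, -2, -2, +1, -4, -4, -9
Step 2: Count signs: positive = 1, negative = 7.
Step 3: Under H0: P(positive) = 0.5, so the number of positives S ~ Bin(8, 0.5).
Step 4: Two-sided exact p-value = sum of Bin(8,0.5) probabilities at or below the observed probability = 0.070312.
Step 5: alpha = 0.05. fail to reject H0.

n_eff = 8, pos = 1, neg = 7, p = 0.070312, fail to reject H0.


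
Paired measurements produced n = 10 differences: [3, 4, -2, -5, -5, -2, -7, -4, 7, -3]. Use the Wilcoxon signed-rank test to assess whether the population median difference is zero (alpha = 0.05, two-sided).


Step 1: Drop any zero differences (none here) and take |d_i|.
|d| = [3, 4, 2, 5, 5, 2, 7, 4, 7, 3]
Step 2: Midrank |d_i| (ties get averaged ranks).
ranks: |3|->3.5, |4|->5.5, |2|->1.5, |5|->7.5, |5|->7.5, |2|->1.5, |7|->9.5, |4|->5.5, |7|->9.5, |3|->3.5
Step 3: Attach original signs; sum ranks with positive sign and with negative sign.
W+ = 3.5 + 5.5 + 9.5 = 18.5
W- = 1.5 + 7.5 + 7.5 + 1.5 + 9.5 + 5.5 + 3.5 = 36.5
(Check: W+ + W- = 55 should equal n(n+1)/2 = 55.)
Step 4: Test statistic W = min(W+, W-) = 18.5.
Step 5: Ties in |d|, so use the tie-corrected normal approximation.
        E[W] = n(n+1)/4 = 10*11/4 = 27.5.
        Tie groups: |d|=2 (t=2), |d|=3 (t=2), |d|=4 (t=2), |d|=5 (t=2), |d|=7 (t=2); sum(t^3 - t) = 30.
        Var[W] = n(n+1)(2n+1)/24 - sum(t^3-t)/48 = 2310/24 - 30/48 = 95.625.
        z = (W - E[W]) / sqrt(Var[W]) = (18.5 - 27.5) / 9.7788 = -0.9204.
        Two-sided p = 2*Phi(z) = 0.357386.
Step 6: alpha = 0.05. fail to reject H0.

W+ = 18.5, W- = 36.5, W = min = 18.5, p = 0.357386, fail to reject H0.


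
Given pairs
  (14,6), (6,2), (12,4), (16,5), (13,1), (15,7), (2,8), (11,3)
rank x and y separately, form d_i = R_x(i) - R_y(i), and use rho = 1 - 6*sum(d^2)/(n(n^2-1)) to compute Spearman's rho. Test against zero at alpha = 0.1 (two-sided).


Step 1: Rank x and y separately (midranks; no ties here).
rank(x): 14->6, 6->2, 12->4, 16->8, 13->5, 15->7, 2->1, 11->3
rank(y): 6->6, 2->2, 4->4, 5->5, 1->1, 7->7, 8->8, 3->3
Step 2: d_i = R_x(i) - R_y(i); compute d_i^2.
  (6-6)^2=0, (2-2)^2=0, (4-4)^2=0, (8-5)^2=9, (5-1)^2=16, (7-7)^2=0, (1-8)^2=49, (3-3)^2=0
sum(d^2) = 74.
Step 3: rho = 1 - 6*74 / (8*(8^2 - 1)) = 1 - 444/504 = 0.119048.
Step 4: Under H0, t = rho * sqrt((n-2)/(1-rho^2)) = 0.2937 ~ t(6).
Step 5: Two-sided p-value from the t-distribution with 6 df = 0.778886.
Step 6: alpha = 0.1. fail to reject H0.

rho = 0.1190, p = 0.778886, fail to reject H0 at alpha = 0.1.


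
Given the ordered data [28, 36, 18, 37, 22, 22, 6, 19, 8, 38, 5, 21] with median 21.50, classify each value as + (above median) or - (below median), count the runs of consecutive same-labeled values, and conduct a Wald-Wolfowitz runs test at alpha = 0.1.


Step 1: Compute median = 21.50; label A = above, B = below.
Labels in order: AABAAABBBABB  (n_A = 6, n_B = 6)
Step 2: Count runs R = 6.
Step 3: Under H0 (random ordering), E[R] = 2*n_A*n_B/(n_A+n_B) + 1 = 2*6*6/12 + 1 = 7.0000.
        Var[R] = 2*n_A*n_B*(2*n_A*n_B - n_A - n_B) / ((n_A+n_B)^2 * (n_A+n_B-1)) = 4320/1584 = 2.7273.
        SD[R] = 1.6514.
Step 4: Continuity-corrected z = (R + 0.5 - E[R]) / SD[R] = (6 + 0.5 - 7.0000) / 1.6514 = -0.3028.
Step 5: Two-sided p-value via normal approximation = 2*(1 - Phi(|z|)) = 0.762069.
Step 6: alpha = 0.1. fail to reject H0.

R = 6, z = -0.3028, p = 0.762069, fail to reject H0.


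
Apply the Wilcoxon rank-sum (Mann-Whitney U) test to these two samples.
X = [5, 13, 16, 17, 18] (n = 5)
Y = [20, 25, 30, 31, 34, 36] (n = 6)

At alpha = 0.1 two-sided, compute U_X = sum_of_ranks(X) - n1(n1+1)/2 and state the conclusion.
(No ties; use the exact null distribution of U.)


Step 1: Combine and sort all 11 observations; assign midranks.
sorted (value, group): (5,X), (13,X), (16,X), (17,X), (18,X), (20,Y), (25,Y), (30,Y), (31,Y), (34,Y), (36,Y)
ranks: 5->1, 13->2, 16->3, 17->4, 18->5, 20->6, 25->7, 30->8, 31->9, 34->10, 36->11
Step 2: Rank sum for X: R1 = 1 + 2 + 3 + 4 + 5 = 15.
Step 3: U_X = R1 - n1(n1+1)/2 = 15 - 5*6/2 = 15 - 15 = 0.
       U_Y = n1*n2 - U_X = 30 - 0 = 30.
Step 4: No ties, so the exact null distribution of U (based on enumerating the C(11,5) = 462 equally likely rank assignments) gives the two-sided p-value.
Step 5: p-value = 0.004329; compare to alpha = 0.1. reject H0.

U_X = 0, p = 0.004329, reject H0 at alpha = 0.1.
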